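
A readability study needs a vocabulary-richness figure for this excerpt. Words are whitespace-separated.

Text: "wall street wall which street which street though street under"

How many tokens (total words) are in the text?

10

Tokens: wall, street, wall, which, street, which, street, though, street, under
N = 10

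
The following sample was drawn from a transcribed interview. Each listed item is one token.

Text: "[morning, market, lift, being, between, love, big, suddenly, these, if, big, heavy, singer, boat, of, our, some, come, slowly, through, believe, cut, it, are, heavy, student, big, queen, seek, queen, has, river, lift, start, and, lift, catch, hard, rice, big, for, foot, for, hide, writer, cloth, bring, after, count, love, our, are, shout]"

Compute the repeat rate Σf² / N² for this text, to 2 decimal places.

0.03

Frequencies: big:4, lift:3, love:2, heavy:2, our:2, are:2, queen:2, for:2, morning:1, market:1, being:1, between:1, suddenly:1, these:1, if:1, singer:1, boat:1, of:1, some:1, come:1, … (22 more, each freq 1)
Σf² = 83; N² = 2809
Repeat rate = 83 / 2809 = 0.03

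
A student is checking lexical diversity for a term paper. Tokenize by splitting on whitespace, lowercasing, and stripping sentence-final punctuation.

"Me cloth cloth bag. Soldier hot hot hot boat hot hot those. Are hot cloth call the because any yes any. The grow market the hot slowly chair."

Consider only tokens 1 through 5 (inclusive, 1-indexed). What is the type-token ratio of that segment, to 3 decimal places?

0.800

Segment tokens 1–5: me, cloth, cloth, bag, soldier
Segment N = 5, segment V = 4.
TTR = 4 / 5 = 0.800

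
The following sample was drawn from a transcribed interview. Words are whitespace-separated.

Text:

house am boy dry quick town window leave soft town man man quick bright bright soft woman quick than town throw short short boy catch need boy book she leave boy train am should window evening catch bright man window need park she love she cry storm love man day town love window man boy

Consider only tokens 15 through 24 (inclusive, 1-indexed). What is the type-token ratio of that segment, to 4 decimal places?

Segment tokens 15–24: bright, soft, woman, quick, than, town, throw, short, short, boy
Segment N = 10, segment V = 9.
TTR = 9 / 10 = 0.9000

0.9000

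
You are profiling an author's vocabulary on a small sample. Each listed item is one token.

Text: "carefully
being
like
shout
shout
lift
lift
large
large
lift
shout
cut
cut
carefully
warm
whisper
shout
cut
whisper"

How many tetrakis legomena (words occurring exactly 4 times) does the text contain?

Frequencies: shout:4, lift:3, cut:3, carefully:2, large:2, whisper:2, being:1, like:1, warm:1
Words with frequency 4: shout

1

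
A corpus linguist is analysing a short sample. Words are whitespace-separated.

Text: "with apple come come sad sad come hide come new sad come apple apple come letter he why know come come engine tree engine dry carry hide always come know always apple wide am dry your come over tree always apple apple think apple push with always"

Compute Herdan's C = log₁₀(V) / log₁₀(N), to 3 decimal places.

0.791

N = 47, V = 21.
log₁₀(V) = 1.322219, log₁₀(N) = 1.672098
C = 1.322219 / 1.672098 = 0.791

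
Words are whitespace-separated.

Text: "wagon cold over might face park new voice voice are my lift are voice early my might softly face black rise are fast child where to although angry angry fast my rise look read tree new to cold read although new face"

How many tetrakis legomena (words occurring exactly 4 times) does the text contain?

0

Frequencies: face:3, new:3, voice:3, are:3, my:3, cold:2, might:2, rise:2, fast:2, to:2, although:2, angry:2, read:2, wagon:1, over:1, park:1, lift:1, early:1, softly:1, black:1, … (4 more, each freq 1)
Words with frequency 4: (none)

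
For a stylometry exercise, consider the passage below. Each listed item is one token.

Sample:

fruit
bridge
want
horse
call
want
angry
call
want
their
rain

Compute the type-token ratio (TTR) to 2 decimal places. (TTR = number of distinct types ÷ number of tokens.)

0.73

N = 11 tokens, V = 8 types.
TTR = V / N = 8 / 11 = 0.73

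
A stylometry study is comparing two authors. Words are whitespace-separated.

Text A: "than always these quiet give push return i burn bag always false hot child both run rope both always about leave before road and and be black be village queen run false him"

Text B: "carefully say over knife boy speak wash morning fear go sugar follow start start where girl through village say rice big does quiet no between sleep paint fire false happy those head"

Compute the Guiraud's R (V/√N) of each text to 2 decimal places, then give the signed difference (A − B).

A: V=26, N=33, R=4.53
B: V=30, N=32, R=5.30
Difference = 4.53 − 5.30 = -0.77

-0.77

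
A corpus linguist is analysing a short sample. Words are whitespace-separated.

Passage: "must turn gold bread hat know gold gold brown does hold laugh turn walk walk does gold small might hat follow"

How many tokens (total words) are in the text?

21

Tokens: must, turn, gold, bread, hat, know, gold, gold, brown, does, hold, laugh, turn, walk, walk, does, gold, small, might, hat, follow
N = 21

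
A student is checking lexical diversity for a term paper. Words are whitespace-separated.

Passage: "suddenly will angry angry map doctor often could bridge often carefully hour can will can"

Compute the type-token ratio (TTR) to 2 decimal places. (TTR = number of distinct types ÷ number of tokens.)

N = 15 tokens, V = 11 types.
TTR = V / N = 11 / 15 = 0.73

0.73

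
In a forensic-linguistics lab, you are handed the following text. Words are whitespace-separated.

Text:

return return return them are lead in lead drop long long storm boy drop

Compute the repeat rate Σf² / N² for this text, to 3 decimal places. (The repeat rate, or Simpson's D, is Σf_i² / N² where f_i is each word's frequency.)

0.133

Frequencies: return:3, lead:2, drop:2, long:2, them:1, are:1, in:1, storm:1, boy:1
Σf² = 26; N² = 196
Repeat rate = 26 / 196 = 0.133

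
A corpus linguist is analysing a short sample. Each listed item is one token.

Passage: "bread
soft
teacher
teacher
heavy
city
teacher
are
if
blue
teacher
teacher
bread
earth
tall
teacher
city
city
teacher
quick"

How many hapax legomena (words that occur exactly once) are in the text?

8

Frequencies: teacher:7, city:3, bread:2, soft:1, heavy:1, are:1, if:1, blue:1, earth:1, tall:1, quick:1
Hapax (freq=1): are, blue, earth, heavy, if, quick, soft, tall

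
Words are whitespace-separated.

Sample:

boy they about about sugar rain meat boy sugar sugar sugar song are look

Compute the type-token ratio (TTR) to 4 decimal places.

0.6429

N = 14 tokens, V = 9 types.
TTR = V / N = 9 / 14 = 0.6429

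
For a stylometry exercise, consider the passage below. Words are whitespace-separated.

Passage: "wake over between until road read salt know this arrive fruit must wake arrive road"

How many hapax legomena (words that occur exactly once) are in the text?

9

Frequencies: wake:2, road:2, arrive:2, over:1, between:1, until:1, read:1, salt:1, know:1, this:1, fruit:1, must:1
Hapax (freq=1): between, fruit, know, must, over, read, salt, this, until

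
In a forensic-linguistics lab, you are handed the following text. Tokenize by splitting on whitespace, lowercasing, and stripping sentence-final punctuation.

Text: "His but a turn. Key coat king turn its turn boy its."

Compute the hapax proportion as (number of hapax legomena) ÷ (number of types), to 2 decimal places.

Frequencies: turn:3, its:2, his:1, but:1, a:1, key:1, coat:1, king:1, boy:1
Hapax count = 7; type count = 9.
Ratio = 7 / 9 = 0.78

0.78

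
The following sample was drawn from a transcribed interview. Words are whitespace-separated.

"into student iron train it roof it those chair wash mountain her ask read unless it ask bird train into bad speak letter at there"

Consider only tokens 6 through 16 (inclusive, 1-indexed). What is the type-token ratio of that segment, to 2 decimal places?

Segment tokens 6–16: roof, it, those, chair, wash, mountain, her, ask, read, unless, it
Segment N = 11, segment V = 10.
TTR = 10 / 11 = 0.91

0.91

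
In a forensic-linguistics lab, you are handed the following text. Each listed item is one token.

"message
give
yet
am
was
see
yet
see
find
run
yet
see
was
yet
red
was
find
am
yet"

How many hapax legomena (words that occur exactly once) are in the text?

4

Frequencies: yet:5, was:3, see:3, am:2, find:2, message:1, give:1, run:1, red:1
Hapax (freq=1): give, message, red, run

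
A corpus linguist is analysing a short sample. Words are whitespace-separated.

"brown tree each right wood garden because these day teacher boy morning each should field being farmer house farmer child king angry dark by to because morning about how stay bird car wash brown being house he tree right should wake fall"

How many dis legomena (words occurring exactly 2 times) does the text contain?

Frequencies: brown:2, tree:2, each:2, right:2, because:2, morning:2, should:2, being:2, farmer:2, house:2, wood:1, garden:1, these:1, day:1, teacher:1, boy:1, field:1, child:1, king:1, angry:1, … (12 more, each freq 1)
Words with frequency 2: because, being, brown, each, farmer, house, morning, right, should, tree

10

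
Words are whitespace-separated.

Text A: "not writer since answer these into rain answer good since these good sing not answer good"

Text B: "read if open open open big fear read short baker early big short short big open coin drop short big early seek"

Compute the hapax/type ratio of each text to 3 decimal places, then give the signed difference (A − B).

-0.101

A: hapax=4, V=9, ratio=0.444
B: hapax=6, V=11, ratio=0.545
Difference = 0.444 − 0.545 = -0.101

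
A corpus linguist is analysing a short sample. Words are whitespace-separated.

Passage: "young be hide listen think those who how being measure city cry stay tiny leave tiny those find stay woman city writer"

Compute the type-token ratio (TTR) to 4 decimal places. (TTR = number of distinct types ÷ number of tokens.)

N = 22 tokens, V = 18 types.
TTR = V / N = 18 / 22 = 0.8182

0.8182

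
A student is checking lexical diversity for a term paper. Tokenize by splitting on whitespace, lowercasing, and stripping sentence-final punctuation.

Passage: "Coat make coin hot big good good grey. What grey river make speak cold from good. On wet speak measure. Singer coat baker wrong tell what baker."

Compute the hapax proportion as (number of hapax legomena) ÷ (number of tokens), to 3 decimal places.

Frequencies: good:3, coat:2, make:2, grey:2, what:2, speak:2, baker:2, coin:1, hot:1, big:1, river:1, cold:1, from:1, on:1, wet:1, measure:1, singer:1, wrong:1, tell:1
Hapax count = 12; token count = 27.
Ratio = 12 / 27 = 0.444

0.444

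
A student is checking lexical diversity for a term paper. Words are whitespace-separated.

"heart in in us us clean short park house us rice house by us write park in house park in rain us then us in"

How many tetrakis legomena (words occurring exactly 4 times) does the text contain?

0

Frequencies: us:6, in:5, park:3, house:3, heart:1, clean:1, short:1, rice:1, by:1, write:1, rain:1, then:1
Words with frequency 4: (none)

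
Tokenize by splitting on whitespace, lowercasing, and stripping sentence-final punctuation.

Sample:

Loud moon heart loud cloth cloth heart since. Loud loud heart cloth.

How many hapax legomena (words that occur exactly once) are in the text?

2

Frequencies: loud:4, heart:3, cloth:3, moon:1, since:1
Hapax (freq=1): moon, since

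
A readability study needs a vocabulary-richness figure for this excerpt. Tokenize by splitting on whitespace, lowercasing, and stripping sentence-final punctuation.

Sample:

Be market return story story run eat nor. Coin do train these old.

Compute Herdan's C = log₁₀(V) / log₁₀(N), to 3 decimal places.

N = 13, V = 12.
log₁₀(V) = 1.079181, log₁₀(N) = 1.113943
C = 1.079181 / 1.113943 = 0.969

0.969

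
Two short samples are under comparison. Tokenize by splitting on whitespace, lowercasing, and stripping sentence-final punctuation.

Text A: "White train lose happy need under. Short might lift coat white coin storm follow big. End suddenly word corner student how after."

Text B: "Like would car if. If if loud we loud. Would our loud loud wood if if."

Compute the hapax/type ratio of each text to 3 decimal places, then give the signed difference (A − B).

A: hapax=20, V=21, ratio=0.952
B: hapax=5, V=8, ratio=0.625
Difference = 0.952 − 0.625 = 0.327

0.327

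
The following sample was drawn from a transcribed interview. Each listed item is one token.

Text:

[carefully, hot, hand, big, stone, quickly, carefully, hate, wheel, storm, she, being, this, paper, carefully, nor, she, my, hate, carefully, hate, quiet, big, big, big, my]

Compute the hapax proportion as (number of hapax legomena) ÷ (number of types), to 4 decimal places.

0.6875

Frequencies: carefully:4, big:4, hate:3, she:2, my:2, hot:1, hand:1, stone:1, quickly:1, wheel:1, storm:1, being:1, this:1, paper:1, nor:1, quiet:1
Hapax count = 11; type count = 16.
Ratio = 11 / 16 = 0.6875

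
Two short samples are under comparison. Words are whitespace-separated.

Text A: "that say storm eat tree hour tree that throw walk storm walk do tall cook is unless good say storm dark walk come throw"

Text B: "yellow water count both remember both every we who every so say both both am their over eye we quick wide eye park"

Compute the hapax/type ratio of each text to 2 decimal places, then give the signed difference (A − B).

-0.13

A: hapax=10, V=16, ratio=0.63
B: hapax=13, V=17, ratio=0.76
Difference = 0.63 − 0.76 = -0.13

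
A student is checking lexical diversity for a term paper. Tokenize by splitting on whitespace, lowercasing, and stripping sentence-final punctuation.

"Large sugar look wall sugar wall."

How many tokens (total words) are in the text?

Tokens: large, sugar, look, wall, sugar, wall
N = 6

6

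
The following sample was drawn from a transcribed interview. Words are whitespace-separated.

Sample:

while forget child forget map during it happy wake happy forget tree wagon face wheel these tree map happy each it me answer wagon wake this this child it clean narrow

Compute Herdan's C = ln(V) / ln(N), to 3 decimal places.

0.857

N = 31, V = 19.
ln(V) = 2.944439, ln(N) = 3.433987
C = 2.944439 / 3.433987 = 0.857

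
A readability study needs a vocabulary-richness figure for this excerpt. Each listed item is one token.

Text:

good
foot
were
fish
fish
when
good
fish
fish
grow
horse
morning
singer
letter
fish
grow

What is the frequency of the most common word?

Frequencies: fish:5, good:2, grow:2, foot:1, were:1, when:1, horse:1, morning:1, singer:1, letter:1
Most common: 'fish' with frequency 5.

5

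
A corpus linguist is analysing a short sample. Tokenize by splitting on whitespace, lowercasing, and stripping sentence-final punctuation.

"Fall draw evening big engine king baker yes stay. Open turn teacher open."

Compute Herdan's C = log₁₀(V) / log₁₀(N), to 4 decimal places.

N = 13, V = 12.
log₁₀(V) = 1.079181, log₁₀(N) = 1.113943
C = 1.079181 / 1.113943 = 0.9688

0.9688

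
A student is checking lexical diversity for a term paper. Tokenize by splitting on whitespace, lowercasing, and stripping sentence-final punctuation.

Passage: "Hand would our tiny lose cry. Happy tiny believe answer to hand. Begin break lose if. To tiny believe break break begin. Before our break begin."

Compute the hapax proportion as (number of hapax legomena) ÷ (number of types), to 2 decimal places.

Frequencies: break:4, tiny:3, begin:3, hand:2, our:2, lose:2, believe:2, to:2, would:1, cry:1, happy:1, answer:1, if:1, before:1
Hapax count = 6; type count = 14.
Ratio = 6 / 14 = 0.43

0.43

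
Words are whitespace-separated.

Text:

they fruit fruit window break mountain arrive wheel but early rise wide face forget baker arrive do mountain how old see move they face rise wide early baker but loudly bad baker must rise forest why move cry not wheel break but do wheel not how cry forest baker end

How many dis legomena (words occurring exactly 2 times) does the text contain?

Frequencies: baker:4, wheel:3, but:3, rise:3, they:2, fruit:2, break:2, mountain:2, arrive:2, early:2, wide:2, face:2, do:2, how:2, move:2, forest:2, cry:2, not:2, window:1, forget:1, … (7 more, each freq 1)
Words with frequency 2: arrive, break, cry, do, early, face, forest, fruit, how, mountain, move, not, they, wide

14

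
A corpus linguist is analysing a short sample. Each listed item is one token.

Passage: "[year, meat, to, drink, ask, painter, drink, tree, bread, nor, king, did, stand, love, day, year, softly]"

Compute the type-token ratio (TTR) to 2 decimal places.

0.88

N = 17 tokens, V = 15 types.
TTR = V / N = 15 / 17 = 0.88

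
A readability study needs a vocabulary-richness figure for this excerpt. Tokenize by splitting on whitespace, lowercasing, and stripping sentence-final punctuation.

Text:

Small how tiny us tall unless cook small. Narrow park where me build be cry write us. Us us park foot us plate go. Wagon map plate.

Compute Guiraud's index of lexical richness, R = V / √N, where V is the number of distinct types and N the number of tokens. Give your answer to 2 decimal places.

3.85

N = 27, V = 20.
√N = 5.196152
R = 20 / 5.196152 = 3.85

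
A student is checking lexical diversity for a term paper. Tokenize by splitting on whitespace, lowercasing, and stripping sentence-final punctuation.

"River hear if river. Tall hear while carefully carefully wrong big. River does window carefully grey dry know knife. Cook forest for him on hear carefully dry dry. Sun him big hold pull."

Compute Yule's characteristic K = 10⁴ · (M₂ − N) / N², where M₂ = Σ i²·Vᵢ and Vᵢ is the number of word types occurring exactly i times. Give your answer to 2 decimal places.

Frequencies: carefully:4, river:3, hear:3, dry:3, big:2, him:2, if:1, tall:1, while:1, wrong:1, does:1, window:1, grey:1, know:1, knife:1, cook:1, forest:1, for:1, on:1, sun:1, … (2 more, each freq 1)
N = 33. Frequency spectrum: V_1=16, V_2=2, V_3=3, V_4=1
M₂ = 1²·16 + 2²·2 + 3²·3 + 4²·1 = 67
K = 10000 × (67 − 33) / 33² = 312.21

312.21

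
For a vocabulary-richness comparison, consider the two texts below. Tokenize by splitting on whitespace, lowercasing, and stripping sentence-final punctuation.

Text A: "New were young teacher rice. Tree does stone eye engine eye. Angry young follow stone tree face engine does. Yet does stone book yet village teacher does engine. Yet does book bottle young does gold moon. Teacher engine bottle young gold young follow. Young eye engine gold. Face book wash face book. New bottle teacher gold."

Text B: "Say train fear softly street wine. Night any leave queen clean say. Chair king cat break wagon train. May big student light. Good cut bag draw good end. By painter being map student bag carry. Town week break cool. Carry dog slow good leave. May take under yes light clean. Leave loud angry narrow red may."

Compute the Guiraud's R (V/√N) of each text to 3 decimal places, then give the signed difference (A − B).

-2.939

A: V=20, N=56, R=2.673
B: V=42, N=56, R=5.612
Difference = 2.673 − 5.612 = -2.939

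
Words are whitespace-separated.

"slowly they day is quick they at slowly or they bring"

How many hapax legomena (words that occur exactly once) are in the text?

6

Frequencies: they:3, slowly:2, day:1, is:1, quick:1, at:1, or:1, bring:1
Hapax (freq=1): at, bring, day, is, or, quick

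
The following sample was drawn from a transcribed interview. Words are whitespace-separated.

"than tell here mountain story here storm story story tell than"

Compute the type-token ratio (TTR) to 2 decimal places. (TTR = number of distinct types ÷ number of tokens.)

0.55

N = 11 tokens, V = 6 types.
TTR = V / N = 6 / 11 = 0.55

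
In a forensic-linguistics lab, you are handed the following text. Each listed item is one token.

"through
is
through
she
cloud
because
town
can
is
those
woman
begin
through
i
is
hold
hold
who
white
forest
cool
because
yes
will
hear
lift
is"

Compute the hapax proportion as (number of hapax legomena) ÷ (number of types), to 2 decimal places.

0.80

Frequencies: is:4, through:3, because:2, hold:2, she:1, cloud:1, town:1, can:1, those:1, woman:1, begin:1, i:1, who:1, white:1, forest:1, cool:1, yes:1, will:1, hear:1, lift:1
Hapax count = 16; type count = 20.
Ratio = 16 / 20 = 0.80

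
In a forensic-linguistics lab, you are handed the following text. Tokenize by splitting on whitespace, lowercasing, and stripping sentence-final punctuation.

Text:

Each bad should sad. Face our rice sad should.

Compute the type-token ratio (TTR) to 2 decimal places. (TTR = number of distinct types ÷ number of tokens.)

0.78

N = 9 tokens, V = 7 types.
TTR = V / N = 7 / 9 = 0.78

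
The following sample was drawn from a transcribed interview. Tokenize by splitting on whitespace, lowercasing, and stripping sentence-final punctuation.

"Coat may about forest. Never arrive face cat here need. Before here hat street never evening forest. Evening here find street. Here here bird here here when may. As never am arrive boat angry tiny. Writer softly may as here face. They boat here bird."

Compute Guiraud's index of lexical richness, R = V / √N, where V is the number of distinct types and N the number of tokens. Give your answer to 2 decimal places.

3.73

N = 45, V = 25.
√N = 6.708204
R = 25 / 6.708204 = 3.73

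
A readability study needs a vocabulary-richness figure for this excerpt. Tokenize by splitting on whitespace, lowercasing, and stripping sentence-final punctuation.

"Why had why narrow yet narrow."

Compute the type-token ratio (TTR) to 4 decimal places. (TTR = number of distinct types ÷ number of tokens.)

0.6667

N = 6 tokens, V = 4 types.
TTR = V / N = 4 / 6 = 0.6667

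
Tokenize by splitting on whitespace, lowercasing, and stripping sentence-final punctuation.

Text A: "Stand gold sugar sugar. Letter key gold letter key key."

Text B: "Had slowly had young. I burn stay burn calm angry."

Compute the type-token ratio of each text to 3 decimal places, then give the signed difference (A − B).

-0.300

TTR(A) = 5/10 = 0.500
TTR(B) = 8/10 = 0.800
Difference = 0.500 − 0.800 = -0.300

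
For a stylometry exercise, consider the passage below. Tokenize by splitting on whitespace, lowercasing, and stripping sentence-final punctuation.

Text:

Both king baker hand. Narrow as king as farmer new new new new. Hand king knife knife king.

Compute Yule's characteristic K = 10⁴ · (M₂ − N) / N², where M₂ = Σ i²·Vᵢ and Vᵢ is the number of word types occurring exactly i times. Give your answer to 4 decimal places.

Frequencies: king:4, new:4, hand:2, as:2, knife:2, both:1, baker:1, narrow:1, farmer:1
N = 18. Frequency spectrum: V_1=4, V_2=3, V_4=2
M₂ = 1²·4 + 2²·3 + 4²·2 = 48
K = 10000 × (48 − 18) / 18² = 925.9259

925.9259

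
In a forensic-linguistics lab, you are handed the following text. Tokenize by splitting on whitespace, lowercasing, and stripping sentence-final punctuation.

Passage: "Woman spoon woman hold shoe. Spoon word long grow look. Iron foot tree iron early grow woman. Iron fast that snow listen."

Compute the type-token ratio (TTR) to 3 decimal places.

N = 22 tokens, V = 16 types.
TTR = V / N = 16 / 22 = 0.727

0.727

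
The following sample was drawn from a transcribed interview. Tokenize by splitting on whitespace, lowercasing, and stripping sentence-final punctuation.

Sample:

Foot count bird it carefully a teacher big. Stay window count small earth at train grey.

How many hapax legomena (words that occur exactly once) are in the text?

Frequencies: count:2, foot:1, bird:1, it:1, carefully:1, a:1, teacher:1, big:1, stay:1, window:1, small:1, earth:1, at:1, train:1, grey:1
Hapax (freq=1): a, at, big, bird, carefully, earth, foot, grey, it, small, stay, teacher, train, window

14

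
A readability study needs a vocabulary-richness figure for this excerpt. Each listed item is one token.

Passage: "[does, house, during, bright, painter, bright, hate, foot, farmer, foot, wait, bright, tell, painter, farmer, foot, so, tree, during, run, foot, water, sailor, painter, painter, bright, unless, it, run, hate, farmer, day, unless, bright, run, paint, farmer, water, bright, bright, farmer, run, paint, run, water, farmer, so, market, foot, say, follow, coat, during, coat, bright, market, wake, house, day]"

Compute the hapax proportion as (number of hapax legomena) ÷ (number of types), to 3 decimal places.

0.375

Frequencies: bright:8, farmer:6, foot:5, run:5, painter:4, during:3, water:3, house:2, hate:2, so:2, unless:2, day:2, paint:2, market:2, coat:2, does:1, wait:1, tell:1, tree:1, sailor:1, … (4 more, each freq 1)
Hapax count = 9; type count = 24.
Ratio = 9 / 24 = 0.375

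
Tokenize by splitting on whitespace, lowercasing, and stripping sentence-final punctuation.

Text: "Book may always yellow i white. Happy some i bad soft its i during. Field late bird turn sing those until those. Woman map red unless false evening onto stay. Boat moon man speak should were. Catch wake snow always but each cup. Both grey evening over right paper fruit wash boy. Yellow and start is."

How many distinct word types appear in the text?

50

Distinct types: {always, and, bad, bird, boat, book, both, boy, but, catch, cup, during, each, evening, false, field, fruit, grey, happy, i, is, its, late, man, map, may, moon, onto, over, paper, red, right, should, sing, snow, soft, some, speak, start, stay, those, turn, unless, until, wake, wash, were, white, woman, yellow}
V = 50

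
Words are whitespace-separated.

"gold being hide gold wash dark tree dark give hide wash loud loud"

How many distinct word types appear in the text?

8

Distinct types: {being, dark, give, gold, hide, loud, tree, wash}
V = 8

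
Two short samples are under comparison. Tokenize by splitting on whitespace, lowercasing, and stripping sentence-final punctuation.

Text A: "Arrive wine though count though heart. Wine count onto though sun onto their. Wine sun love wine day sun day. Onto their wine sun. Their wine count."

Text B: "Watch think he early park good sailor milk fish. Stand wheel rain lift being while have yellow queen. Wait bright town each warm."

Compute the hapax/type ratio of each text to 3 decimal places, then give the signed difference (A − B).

A: hapax=3, V=10, ratio=0.300
B: hapax=23, V=23, ratio=1.000
Difference = 0.300 − 1.000 = -0.700

-0.700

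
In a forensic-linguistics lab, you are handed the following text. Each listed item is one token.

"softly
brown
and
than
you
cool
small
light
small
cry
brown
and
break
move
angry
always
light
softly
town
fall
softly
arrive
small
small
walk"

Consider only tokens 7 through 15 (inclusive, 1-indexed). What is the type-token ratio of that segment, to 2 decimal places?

Segment tokens 7–15: small, light, small, cry, brown, and, break, move, angry
Segment N = 9, segment V = 8.
TTR = 8 / 9 = 0.89

0.89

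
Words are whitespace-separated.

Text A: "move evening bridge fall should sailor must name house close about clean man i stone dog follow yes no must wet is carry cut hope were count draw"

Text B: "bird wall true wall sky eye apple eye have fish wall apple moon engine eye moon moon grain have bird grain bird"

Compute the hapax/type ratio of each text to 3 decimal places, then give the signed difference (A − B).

0.599

A: hapax=26, V=27, ratio=0.963
B: hapax=4, V=11, ratio=0.364
Difference = 0.963 − 0.364 = 0.599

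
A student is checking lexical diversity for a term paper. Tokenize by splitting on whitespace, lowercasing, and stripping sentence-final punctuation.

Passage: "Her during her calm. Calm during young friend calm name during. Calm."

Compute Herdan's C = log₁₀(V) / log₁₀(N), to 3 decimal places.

0.721

N = 12, V = 6.
log₁₀(V) = 0.778151, log₁₀(N) = 1.079181
C = 0.778151 / 1.079181 = 0.721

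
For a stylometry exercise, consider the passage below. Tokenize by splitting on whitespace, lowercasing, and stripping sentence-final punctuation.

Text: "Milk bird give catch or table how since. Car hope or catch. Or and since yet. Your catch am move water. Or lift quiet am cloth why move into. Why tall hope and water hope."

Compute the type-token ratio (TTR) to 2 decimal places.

N = 35 tokens, V = 22 types.
TTR = V / N = 22 / 35 = 0.63

0.63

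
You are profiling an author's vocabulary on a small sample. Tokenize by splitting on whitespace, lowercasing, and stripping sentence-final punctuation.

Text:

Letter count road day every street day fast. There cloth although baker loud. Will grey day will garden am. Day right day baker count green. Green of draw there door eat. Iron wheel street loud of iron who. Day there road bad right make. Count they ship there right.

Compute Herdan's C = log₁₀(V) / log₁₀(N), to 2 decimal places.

N = 49, V = 29.
log₁₀(V) = 1.462398, log₁₀(N) = 1.690196
C = 1.462398 / 1.690196 = 0.87

0.87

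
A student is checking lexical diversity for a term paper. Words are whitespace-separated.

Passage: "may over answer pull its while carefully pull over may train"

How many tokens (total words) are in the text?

Tokens: may, over, answer, pull, its, while, carefully, pull, over, may, train
N = 11

11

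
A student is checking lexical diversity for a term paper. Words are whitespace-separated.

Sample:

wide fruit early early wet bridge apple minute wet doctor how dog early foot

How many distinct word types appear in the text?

11

Distinct types: {apple, bridge, doctor, dog, early, foot, fruit, how, minute, wet, wide}
V = 11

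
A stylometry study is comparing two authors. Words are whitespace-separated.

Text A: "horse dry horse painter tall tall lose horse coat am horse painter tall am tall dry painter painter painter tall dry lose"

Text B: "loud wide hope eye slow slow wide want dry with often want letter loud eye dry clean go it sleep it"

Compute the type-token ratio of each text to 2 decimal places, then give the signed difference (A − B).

TTR(A) = 7/22 = 0.32
TTR(B) = 14/21 = 0.67
Difference = 0.32 − 0.67 = -0.35

-0.35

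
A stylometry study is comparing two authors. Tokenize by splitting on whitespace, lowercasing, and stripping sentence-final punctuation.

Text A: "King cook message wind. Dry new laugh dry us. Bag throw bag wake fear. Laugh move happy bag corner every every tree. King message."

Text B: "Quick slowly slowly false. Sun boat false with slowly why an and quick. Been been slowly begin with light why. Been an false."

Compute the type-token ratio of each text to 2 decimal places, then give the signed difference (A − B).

TTR(A) = 17/24 = 0.71
TTR(B) = 12/23 = 0.52
Difference = 0.71 − 0.52 = 0.19

0.19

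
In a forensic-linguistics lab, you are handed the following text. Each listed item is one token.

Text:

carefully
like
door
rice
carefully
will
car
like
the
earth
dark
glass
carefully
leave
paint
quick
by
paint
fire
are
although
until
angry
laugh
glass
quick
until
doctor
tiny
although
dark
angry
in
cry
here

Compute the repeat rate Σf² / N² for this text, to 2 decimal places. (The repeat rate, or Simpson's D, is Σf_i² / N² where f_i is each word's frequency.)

0.05

Frequencies: carefully:3, like:2, dark:2, glass:2, paint:2, quick:2, although:2, until:2, angry:2, door:1, rice:1, will:1, car:1, the:1, earth:1, leave:1, by:1, fire:1, are:1, laugh:1, … (5 more, each freq 1)
Σf² = 57; N² = 1225
Repeat rate = 57 / 1225 = 0.05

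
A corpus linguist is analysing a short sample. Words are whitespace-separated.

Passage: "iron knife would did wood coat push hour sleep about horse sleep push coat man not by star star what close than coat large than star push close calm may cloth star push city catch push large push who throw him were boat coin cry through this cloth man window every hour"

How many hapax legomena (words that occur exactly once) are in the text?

25

Frequencies: push:6, star:4, coat:3, hour:2, sleep:2, man:2, close:2, than:2, large:2, cloth:2, iron:1, knife:1, would:1, did:1, wood:1, about:1, horse:1, not:1, by:1, what:1, … (15 more, each freq 1)
Hapax (freq=1): about, boat, by, calm, catch, city, coin, cry, did, every, him, horse, iron, knife, may, not, this, through, throw, were, what, who, window, wood, would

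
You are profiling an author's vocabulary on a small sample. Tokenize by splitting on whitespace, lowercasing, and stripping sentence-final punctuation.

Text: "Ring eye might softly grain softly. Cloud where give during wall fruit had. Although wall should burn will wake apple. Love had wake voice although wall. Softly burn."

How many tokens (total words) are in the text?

Tokens: ring, eye, might, softly, grain, softly, cloud, where, give, during, wall, fruit, had, although, wall, should, burn, will, wake, apple, love, had, wake, voice, although, wall, softly, burn
N = 28

28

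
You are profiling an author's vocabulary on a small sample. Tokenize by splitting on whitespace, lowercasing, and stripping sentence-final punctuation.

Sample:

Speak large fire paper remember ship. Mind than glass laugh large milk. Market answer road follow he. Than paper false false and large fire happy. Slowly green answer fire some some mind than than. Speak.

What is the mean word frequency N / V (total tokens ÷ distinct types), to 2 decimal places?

N = 35 tokens, V = 22 types.
Mean frequency = N / V = 35 / 22 = 1.59

1.59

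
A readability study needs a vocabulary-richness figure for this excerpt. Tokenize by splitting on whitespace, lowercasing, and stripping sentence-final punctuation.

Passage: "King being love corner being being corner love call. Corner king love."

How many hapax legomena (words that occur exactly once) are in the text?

Frequencies: being:3, love:3, corner:3, king:2, call:1
Hapax (freq=1): call

1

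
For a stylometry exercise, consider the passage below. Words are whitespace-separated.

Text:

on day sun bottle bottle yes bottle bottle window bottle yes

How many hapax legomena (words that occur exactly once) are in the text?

4

Frequencies: bottle:5, yes:2, on:1, day:1, sun:1, window:1
Hapax (freq=1): day, on, sun, window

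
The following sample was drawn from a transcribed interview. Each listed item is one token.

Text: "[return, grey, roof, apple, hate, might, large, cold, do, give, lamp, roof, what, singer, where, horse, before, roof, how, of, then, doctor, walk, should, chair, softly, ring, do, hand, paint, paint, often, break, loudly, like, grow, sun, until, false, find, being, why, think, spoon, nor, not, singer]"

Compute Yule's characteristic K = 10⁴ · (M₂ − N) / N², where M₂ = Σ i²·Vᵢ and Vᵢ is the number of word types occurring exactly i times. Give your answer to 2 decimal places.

Frequencies: roof:3, do:2, singer:2, paint:2, return:1, grey:1, apple:1, hate:1, might:1, large:1, cold:1, give:1, lamp:1, what:1, where:1, horse:1, before:1, how:1, of:1, then:1, … (22 more, each freq 1)
N = 47. Frequency spectrum: V_1=38, V_2=3, V_3=1
M₂ = 1²·38 + 2²·3 + 3²·1 = 59
K = 10000 × (59 − 47) / 47² = 54.32

54.32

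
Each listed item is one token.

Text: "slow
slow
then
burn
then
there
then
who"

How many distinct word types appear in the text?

5

Distinct types: {burn, slow, then, there, who}
V = 5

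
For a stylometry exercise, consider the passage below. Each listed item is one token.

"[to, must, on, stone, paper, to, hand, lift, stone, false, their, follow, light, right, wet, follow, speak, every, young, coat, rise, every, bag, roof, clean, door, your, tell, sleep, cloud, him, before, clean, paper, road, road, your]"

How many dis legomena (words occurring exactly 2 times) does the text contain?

8

Frequencies: to:2, stone:2, paper:2, follow:2, every:2, clean:2, your:2, road:2, must:1, on:1, hand:1, lift:1, false:1, their:1, light:1, right:1, wet:1, speak:1, young:1, coat:1, … (9 more, each freq 1)
Words with frequency 2: clean, every, follow, paper, road, stone, to, your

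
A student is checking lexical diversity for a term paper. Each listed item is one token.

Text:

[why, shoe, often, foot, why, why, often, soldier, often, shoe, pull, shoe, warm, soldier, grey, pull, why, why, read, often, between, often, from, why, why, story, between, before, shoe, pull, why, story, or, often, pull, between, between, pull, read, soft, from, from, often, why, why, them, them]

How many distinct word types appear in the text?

Distinct types: {before, between, foot, from, grey, often, or, pull, read, shoe, soft, soldier, story, them, warm, why}
V = 16

16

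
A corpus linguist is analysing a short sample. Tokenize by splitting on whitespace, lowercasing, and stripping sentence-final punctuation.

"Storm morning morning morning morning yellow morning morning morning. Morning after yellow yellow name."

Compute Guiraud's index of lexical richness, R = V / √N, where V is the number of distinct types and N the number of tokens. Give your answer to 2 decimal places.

N = 14, V = 5.
√N = 3.741657
R = 5 / 3.741657 = 1.34

1.34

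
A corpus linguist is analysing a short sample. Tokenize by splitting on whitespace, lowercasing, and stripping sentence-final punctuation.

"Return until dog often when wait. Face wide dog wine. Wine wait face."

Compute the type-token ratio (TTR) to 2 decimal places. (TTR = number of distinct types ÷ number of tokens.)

N = 13 tokens, V = 9 types.
TTR = V / N = 9 / 13 = 0.69

0.69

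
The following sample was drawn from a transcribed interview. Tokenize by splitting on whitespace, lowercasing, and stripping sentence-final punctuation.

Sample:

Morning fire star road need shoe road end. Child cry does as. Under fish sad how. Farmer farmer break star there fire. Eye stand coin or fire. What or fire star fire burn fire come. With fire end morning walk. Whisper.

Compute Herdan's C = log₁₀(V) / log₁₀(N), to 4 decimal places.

0.8973

N = 41, V = 28.
log₁₀(V) = 1.447158, log₁₀(N) = 1.612784
C = 1.447158 / 1.612784 = 0.8973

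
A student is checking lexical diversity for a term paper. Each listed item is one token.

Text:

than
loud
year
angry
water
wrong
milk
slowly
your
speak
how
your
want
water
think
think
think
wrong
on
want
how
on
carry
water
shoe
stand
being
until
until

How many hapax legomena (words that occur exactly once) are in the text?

Frequencies: water:3, think:3, wrong:2, your:2, how:2, want:2, on:2, until:2, than:1, loud:1, year:1, angry:1, milk:1, slowly:1, speak:1, carry:1, shoe:1, stand:1, being:1
Hapax (freq=1): angry, being, carry, loud, milk, shoe, slowly, speak, stand, than, year

11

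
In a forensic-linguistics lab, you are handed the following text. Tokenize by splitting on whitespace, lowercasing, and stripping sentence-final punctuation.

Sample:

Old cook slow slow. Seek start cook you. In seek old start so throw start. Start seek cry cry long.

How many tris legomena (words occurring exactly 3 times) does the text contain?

1

Frequencies: start:4, seek:3, old:2, cook:2, slow:2, cry:2, you:1, in:1, so:1, throw:1, long:1
Words with frequency 3: seek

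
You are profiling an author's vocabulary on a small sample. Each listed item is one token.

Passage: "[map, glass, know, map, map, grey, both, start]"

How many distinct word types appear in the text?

Distinct types: {both, glass, grey, know, map, start}
V = 6

6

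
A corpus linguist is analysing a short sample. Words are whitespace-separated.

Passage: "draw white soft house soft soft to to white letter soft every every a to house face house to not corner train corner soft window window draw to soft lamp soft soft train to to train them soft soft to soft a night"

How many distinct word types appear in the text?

16

Distinct types: {a, corner, draw, every, face, house, lamp, letter, night, not, soft, them, to, train, white, window}
V = 16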